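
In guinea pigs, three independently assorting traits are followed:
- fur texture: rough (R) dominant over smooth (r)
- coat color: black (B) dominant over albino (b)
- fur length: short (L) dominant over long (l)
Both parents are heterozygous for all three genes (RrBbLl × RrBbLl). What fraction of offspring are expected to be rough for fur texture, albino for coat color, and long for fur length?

Trihybrid cross: RrBbLl × RrBbLl
Each trait segregates independently with a 3:1 phenotypic ratio, so each gene contributes 3/4 (dominant) or 1/4 (recessive).
Target: rough (fur texture), albino (coat color), long (fur length)
Probability = product of independent per-trait probabilities
= 3/4 × 1/4 × 1/4 = 3/64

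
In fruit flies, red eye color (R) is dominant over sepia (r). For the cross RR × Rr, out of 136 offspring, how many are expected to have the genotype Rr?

Punnett square for RR × Rr:
Offspring genotypes: 2 RR, 2 Rr
Total offspring: 4
Count with target: 2
Probability: 2/4 = 1/2
Expected count = 1/2 × 136 = 68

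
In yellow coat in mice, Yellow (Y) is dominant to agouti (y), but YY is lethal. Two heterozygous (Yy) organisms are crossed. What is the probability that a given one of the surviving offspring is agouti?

Cross: Yy × Yy
Punnett square offspring (before lethality): 1 YY, 2 Yy, 1 yy
The YY genotype is lethal (embryos die); surviving offspring: 2 Yy, 1 yy
agouti: 1 out of 3
Probability: 1/3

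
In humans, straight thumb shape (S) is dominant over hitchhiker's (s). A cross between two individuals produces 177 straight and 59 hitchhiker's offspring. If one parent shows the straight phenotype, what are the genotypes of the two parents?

Observed offspring: 177 straight, 59 hitchhiker's
The observed ratio simplifies to 3:1. Hitchhiker's (ss) offspring appear, so each parent must contribute one s allele. The parent stated to show straight carries S, so it is Ss. The other parent is then either Ss or ss: Ss × ss would give a 1:1 split, whereas Ss × Ss gives 3:1 — matching the data. So both parents are heterozygous (Ss × Ss).
Parent genotypes: Ss × Ss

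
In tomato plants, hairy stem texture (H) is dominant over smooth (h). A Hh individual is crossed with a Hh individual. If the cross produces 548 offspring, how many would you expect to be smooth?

Punnett square for Hh × Hh:
Offspring genotypes: 1 HH, 2 Hh, 1 hh
hairy: 3, smooth: 1
smooth: 1 out of 4 → fraction 1/4
Expected count = 1/4 × 548 = 137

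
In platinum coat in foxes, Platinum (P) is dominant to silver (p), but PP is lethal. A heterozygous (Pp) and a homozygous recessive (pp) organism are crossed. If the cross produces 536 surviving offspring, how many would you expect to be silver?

Cross: Pp × pp
Punnett square offspring (before lethality): 2 Pp, 2 pp
No PP offspring are produced in this cross.
silver: 2 out of 4 → fraction 1/2
Expected count = 1/2 × 536 = 268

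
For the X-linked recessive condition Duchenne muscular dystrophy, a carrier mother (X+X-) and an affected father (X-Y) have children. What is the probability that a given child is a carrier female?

Cross: X+X- × X-Y
Offspring: 1 X+X-, 1 X+Y, 1 X-X-, 1 X-Y
Probability of a carrier female: 1/4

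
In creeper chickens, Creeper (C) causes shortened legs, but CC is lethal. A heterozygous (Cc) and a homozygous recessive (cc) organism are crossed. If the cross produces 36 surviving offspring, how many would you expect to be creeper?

Cross: Cc × cc
Punnett square offspring (before lethality): 2 Cc, 2 cc
No CC offspring are produced in this cross.
creeper: 2 out of 4 → fraction 1/2
Expected count = 1/2 × 36 = 18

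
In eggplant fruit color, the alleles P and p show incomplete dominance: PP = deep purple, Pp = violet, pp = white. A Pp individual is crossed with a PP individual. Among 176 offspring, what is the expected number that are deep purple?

Punnett square for Pp × PP:
Offspring genotypes: 2 PP, 2 Pp
Phenotype counts: 2 deep purple, 2 violet
deep purple: 2 out of 4 → fraction 1/2
Expected count = 1/2 × 176 = 88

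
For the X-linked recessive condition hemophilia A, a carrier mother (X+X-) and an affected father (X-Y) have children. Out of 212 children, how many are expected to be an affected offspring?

Cross: X+X- × X-Y
Offspring: 1 X+X-, 1 X+Y, 1 X-X-, 1 X-Y
Probability of an affected offspring: 2/4 = 1/2
Expected count = 1/2 × 212 = 106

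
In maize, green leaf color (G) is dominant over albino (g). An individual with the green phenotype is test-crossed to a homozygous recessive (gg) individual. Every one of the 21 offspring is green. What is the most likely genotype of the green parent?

Test cross: ? × gg
All offspring are green.
If the unknown parent were heterozygous (Gg), about half of 21 offspring would be albino; none are. The unknown parent is most likely homozygous dominant (GG).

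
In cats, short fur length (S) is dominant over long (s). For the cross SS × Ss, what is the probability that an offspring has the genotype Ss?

Punnett square for SS × Ss:
Offspring genotypes: 2 SS, 2 Ss
Total offspring: 4
Count with target: 2
Probability: 2/4 = 1/2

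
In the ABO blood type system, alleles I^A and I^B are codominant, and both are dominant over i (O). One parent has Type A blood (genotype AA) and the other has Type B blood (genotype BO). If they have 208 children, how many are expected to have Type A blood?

Cross: AA × BO
Possible offspring genotypes: 2 AB, 2 AO
Blood type counts: 2 Type AB, 2 Type A
Probability of Type A: 2/4 = 1/2
Expected count = 1/2 × 208 = 104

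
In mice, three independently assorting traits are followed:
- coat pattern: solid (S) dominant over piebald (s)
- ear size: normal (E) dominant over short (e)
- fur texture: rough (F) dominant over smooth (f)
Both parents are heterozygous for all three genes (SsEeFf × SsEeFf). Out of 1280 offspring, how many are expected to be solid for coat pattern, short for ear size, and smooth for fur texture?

Trihybrid cross: SsEeFf × SsEeFf
Each trait segregates independently with a 3:1 phenotypic ratio, so each gene contributes 3/4 (dominant) or 1/4 (recessive).
Target: solid (coat pattern), short (ear size), smooth (fur texture)
Probability = product of independent per-trait probabilities
= 3/4 × 1/4 × 1/4 = 3/64
Expected count = 3/64 × 1280 = 60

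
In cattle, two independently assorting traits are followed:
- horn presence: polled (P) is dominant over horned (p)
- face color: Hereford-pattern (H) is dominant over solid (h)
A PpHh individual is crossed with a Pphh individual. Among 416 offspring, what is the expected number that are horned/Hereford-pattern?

Dihybrid cross PpHh × Pphh — consider each gene separately:
horn presence: Pp × Pp → 1 PP, 2 Pp, 1 pp → 3 P_ : 1 pp (out of 4)
face color: Hh × hh → 2 Hh, 2 hh → 2 H_ : 2 hh (out of 4)
Combine (counts out of 4 × 4 = 16): polled/Hereford-pattern (P_H_) = 3×2 = 6; polled/solid (P_hh) = 3×2 = 6; horned/Hereford-pattern (ppH_) = 1×2 = 2; horned/solid (pphh) = 1×2 = 2
Phenotype counts (out of 16): 6 polled/Hereford-pattern, 6 polled/solid, 2 horned/Hereford-pattern, 2 horned/solid
horned/Hereford-pattern: 2 out of 16 → fraction 1/8
Expected count = 1/8 × 416 = 52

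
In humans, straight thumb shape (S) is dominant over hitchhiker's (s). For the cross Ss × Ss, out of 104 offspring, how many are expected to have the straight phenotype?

Punnett square for Ss × Ss:
Offspring genotypes: 1 SS, 2 Ss, 1 ss
Total offspring: 4
Count with target: 3
Probability: 3/4
Expected count = 3/4 × 104 = 78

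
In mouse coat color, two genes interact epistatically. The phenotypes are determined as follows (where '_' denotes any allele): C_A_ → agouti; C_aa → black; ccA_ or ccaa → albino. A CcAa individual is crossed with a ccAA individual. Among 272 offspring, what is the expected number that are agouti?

Cross: CcAa × ccAA — consider each gene separately:
C gene: Cc × cc → 2 Cc, 2 cc → 2 C_ : 2 cc (out of 4)
A gene: Aa × AA → 2 AA, 2 Aa → 4 A_ (out of 4)
Genotype classes (out of 4 × 4 = 16): C_A_ = 2×4 = 8; ccA_ = 2×4 = 8
Apply the phenotype rules: C_A_ (8) → agouti; ccA_ (8) → albino
Phenotype counts (out of 16): 8 agouti, 8 albino
agouti: 8 out of 16 → fraction 1/2
Expected count = 1/2 × 272 = 136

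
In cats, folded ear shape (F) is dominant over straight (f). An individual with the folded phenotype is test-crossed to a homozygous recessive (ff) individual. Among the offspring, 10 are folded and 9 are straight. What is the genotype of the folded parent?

Test cross: ? × ff
Offspring: 10 folded, 9 straight — approximately 1:1.
A 1:1 ratio in a test cross indicates the unknown parent is heterozygous (Ff).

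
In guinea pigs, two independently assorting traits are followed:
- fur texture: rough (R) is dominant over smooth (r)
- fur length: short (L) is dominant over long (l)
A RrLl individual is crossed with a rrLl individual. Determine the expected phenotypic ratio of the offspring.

Dihybrid cross RrLl × rrLl — consider each gene separately:
fur texture: Rr × rr → 2 Rr, 2 rr → 2 R_ : 2 rr (out of 4)
fur length: Ll × Ll → 1 LL, 2 Ll, 1 ll → 3 L_ : 1 ll (out of 4)
Combine (counts out of 4 × 4 = 16): rough/short (R_L_) = 2×3 = 6; rough/long (R_ll) = 2×1 = 2; smooth/short (rrL_) = 2×3 = 6; smooth/long (rrll) = 2×1 = 2
Phenotype counts (out of 16): 6 rough/short, 2 rough/long, 6 smooth/short, 2 smooth/long
Ratio: 3 rough/short : 1 rough/long : 3 smooth/short : 1 smooth/long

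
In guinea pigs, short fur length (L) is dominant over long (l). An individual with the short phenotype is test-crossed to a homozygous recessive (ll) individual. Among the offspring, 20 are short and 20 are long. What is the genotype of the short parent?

Test cross: ? × ll
Offspring: 20 short, 20 long — approximately 1:1.
A 1:1 ratio in a test cross indicates the unknown parent is heterozygous (Ll).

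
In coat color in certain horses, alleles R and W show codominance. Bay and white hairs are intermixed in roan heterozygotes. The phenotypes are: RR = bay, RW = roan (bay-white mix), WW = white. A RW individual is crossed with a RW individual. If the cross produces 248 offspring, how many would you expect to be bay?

Punnett square for RW × RW:
Offspring genotypes: 1 RR, 2 RW, 1 WW
Phenotype counts: 1 bay, 2 roan (bay-white mix), 1 white
bay: 1 out of 4 → fraction 1/4
Expected count = 1/4 × 248 = 62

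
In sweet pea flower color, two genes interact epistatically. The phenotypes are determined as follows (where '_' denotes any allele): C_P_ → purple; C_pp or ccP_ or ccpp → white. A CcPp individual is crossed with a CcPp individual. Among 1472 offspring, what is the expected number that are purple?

Cross: CcPp × CcPp — consider each gene separately:
C gene: Cc × Cc → 1 CC, 2 Cc, 1 cc → 3 C_ : 1 cc (out of 4)
P gene: Pp × Pp → 1 PP, 2 Pp, 1 pp → 3 P_ : 1 pp (out of 4)
Genotype classes (out of 4 × 4 = 16): C_P_ = 3×3 = 9; C_pp = 3×1 = 3; ccP_ = 1×3 = 3; ccpp = 1×1 = 1
Apply the phenotype rules: C_P_ (9) → purple; C_pp (3) + ccP_ (3) + ccpp (1) → white
Phenotype counts (out of 16): 9 purple, 7 white
purple: 9 out of 16 → fraction 9/16
Expected count = 9/16 × 1472 = 828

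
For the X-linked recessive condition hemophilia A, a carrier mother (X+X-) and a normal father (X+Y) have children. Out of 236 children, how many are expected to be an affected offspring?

Cross: X+X- × X+Y
Offspring: 1 X+X+, 1 X+Y, 1 X+X-, 1 X-Y
Probability of an affected offspring: 1/4
Expected count = 1/4 × 236 = 59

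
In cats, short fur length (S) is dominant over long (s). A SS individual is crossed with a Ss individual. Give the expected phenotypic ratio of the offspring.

Punnett square for SS × Ss:
Offspring genotypes: 2 SS, 2 Ss
short: 4, long: 0
Ratio: all short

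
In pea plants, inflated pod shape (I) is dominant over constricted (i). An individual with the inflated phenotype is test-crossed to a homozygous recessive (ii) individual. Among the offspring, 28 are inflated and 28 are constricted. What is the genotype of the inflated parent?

Test cross: ? × ii
Offspring: 28 inflated, 28 constricted — approximately 1:1.
A 1:1 ratio in a test cross indicates the unknown parent is heterozygous (Ii).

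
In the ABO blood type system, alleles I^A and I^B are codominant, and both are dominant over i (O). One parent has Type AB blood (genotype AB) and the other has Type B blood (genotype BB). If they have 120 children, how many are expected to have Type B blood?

Cross: AB × BB
Possible offspring genotypes: 2 AB, 2 BB
Blood type counts: 2 Type AB, 2 Type B
Probability of Type B: 2/4 = 1/2
Expected count = 1/2 × 120 = 60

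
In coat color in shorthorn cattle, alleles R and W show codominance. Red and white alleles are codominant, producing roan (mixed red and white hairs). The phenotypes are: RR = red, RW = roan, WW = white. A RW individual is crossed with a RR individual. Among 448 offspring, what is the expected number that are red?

Punnett square for RW × RR:
Offspring genotypes: 2 RR, 2 RW
Phenotype counts: 2 red, 2 roan
red: 2 out of 4 → fraction 1/2
Expected count = 1/2 × 448 = 224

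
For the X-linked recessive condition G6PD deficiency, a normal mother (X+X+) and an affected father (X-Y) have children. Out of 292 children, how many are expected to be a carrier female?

Cross: X+X+ × X-Y
Offspring: 2 X+X-, 2 X+Y
Probability of a carrier female: 2/4 = 1/2
Expected count = 1/2 × 292 = 146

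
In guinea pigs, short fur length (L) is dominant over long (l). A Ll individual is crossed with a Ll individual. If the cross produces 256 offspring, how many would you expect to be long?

Punnett square for Ll × Ll:
Offspring genotypes: 1 LL, 2 Ll, 1 ll
short: 3, long: 1
long: 1 out of 4 → fraction 1/4
Expected count = 1/4 × 256 = 64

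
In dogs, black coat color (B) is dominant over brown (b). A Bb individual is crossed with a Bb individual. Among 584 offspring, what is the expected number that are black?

Punnett square for Bb × Bb:
Offspring genotypes: 1 BB, 2 Bb, 1 bb
black: 3, brown: 1
black: 3 out of 4 → fraction 3/4
Expected count = 3/4 × 584 = 438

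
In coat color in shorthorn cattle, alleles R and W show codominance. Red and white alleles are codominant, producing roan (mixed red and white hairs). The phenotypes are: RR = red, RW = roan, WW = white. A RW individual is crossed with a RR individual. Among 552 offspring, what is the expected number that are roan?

Punnett square for RW × RR:
Offspring genotypes: 2 RR, 2 RW
Phenotype counts: 2 red, 2 roan
roan: 2 out of 4 → fraction 1/2
Expected count = 1/2 × 552 = 276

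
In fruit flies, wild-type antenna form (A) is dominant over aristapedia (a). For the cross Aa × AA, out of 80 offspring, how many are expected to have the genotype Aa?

Punnett square for Aa × AA:
Offspring genotypes: 2 AA, 2 Aa
Total offspring: 4
Count with target: 2
Probability: 2/4 = 1/2
Expected count = 1/2 × 80 = 40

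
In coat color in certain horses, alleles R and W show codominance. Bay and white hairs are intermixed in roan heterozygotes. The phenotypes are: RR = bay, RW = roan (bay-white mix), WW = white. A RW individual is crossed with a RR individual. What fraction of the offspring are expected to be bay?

Punnett square for RW × RR:
Offspring genotypes: 2 RR, 2 RW
Phenotype counts: 2 bay, 2 roan (bay-white mix)
bay: 2 out of 4
Probability: 2/4 = 1/2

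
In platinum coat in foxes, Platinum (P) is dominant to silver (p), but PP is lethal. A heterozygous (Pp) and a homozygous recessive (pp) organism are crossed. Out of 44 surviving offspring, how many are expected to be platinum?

Cross: Pp × pp
Punnett square offspring (before lethality): 2 Pp, 2 pp
No PP offspring are produced in this cross.
platinum: 2 out of 4 → fraction 1/2
Expected count = 1/2 × 44 = 22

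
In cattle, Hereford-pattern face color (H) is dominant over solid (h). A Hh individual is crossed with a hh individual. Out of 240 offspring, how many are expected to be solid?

Punnett square for Hh × hh:
Offspring genotypes: 2 Hh, 2 hh
Hereford-pattern: 2, solid: 2
solid: 2 out of 4 → fraction 1/2
Expected count = 1/2 × 240 = 120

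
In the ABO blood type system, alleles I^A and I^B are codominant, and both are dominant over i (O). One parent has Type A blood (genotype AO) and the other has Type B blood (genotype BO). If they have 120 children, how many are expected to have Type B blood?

Cross: AO × BO
Possible offspring genotypes: 1 AB, 1 AO, 1 BO, 1 OO
Blood type counts: 1 Type AB, 1 Type A, 1 Type B, 1 Type O
Probability of Type B: 1/4
Expected count = 1/4 × 120 = 30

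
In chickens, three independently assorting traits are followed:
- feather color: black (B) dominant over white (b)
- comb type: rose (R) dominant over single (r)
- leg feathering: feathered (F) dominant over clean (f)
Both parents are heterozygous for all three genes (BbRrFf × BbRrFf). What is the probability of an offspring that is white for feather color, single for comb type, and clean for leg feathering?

Trihybrid cross: BbRrFf × BbRrFf
Each trait segregates independently with a 3:1 phenotypic ratio, so each gene contributes 3/4 (dominant) or 1/4 (recessive).
Target: white (feather color), single (comb type), clean (leg feathering)
Probability = product of independent per-trait probabilities
= 1/4 × 1/4 × 1/4 = 1/64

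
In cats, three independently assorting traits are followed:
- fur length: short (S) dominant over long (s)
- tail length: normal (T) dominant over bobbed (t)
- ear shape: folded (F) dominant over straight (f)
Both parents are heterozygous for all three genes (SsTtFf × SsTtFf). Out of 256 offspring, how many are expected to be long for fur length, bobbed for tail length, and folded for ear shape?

Trihybrid cross: SsTtFf × SsTtFf
Each trait segregates independently with a 3:1 phenotypic ratio, so each gene contributes 3/4 (dominant) or 1/4 (recessive).
Target: long (fur length), bobbed (tail length), folded (ear shape)
Probability = product of independent per-trait probabilities
= 1/4 × 1/4 × 3/4 = 3/64
Expected count = 3/64 × 256 = 12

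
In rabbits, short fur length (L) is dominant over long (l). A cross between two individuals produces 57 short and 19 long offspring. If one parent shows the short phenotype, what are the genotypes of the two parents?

Observed offspring: 57 short, 19 long
The observed ratio simplifies to 3:1. Long (ll) offspring appear, so each parent must contribute one l allele. The parent stated to show short carries L, so it is Ll. The other parent is then either Ll or ll: Ll × ll would give a 1:1 split, whereas Ll × Ll gives 3:1 — matching the data. So both parents are heterozygous (Ll × Ll).
Parent genotypes: Ll × Ll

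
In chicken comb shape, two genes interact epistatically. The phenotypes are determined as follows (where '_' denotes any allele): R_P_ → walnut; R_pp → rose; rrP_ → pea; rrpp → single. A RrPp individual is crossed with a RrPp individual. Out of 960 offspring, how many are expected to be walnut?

Cross: RrPp × RrPp — consider each gene separately:
R gene: Rr × Rr → 1 RR, 2 Rr, 1 rr → 3 R_ : 1 rr (out of 4)
P gene: Pp × Pp → 1 PP, 2 Pp, 1 pp → 3 P_ : 1 pp (out of 4)
Genotype classes (out of 4 × 4 = 16): R_P_ = 3×3 = 9; R_pp = 3×1 = 3; rrP_ = 1×3 = 3; rrpp = 1×1 = 1
Apply the phenotype rules: R_P_ (9) → walnut; R_pp (3) → rose; rrP_ (3) → pea; rrpp (1) → single
Phenotype counts (out of 16): 9 walnut, 3 rose, 3 pea, 1 single
walnut: 9 out of 16 → fraction 9/16
Expected count = 9/16 × 960 = 540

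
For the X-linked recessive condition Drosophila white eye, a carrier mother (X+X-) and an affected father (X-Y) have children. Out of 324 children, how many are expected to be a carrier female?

Cross: X+X- × X-Y
Offspring: 1 X+X-, 1 X+Y, 1 X-X-, 1 X-Y
Probability of a carrier female: 1/4
Expected count = 1/4 × 324 = 81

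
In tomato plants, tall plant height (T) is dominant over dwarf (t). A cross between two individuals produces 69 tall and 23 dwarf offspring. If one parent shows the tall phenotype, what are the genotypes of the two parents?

Observed offspring: 69 tall, 23 dwarf
The observed ratio simplifies to 3:1. Dwarf (tt) offspring appear, so each parent must contribute one t allele. The parent stated to show tall carries T, so it is Tt. The other parent is then either Tt or tt: Tt × tt would give a 1:1 split, whereas Tt × Tt gives 3:1 — matching the data. So both parents are heterozygous (Tt × Tt).
Parent genotypes: Tt × Tt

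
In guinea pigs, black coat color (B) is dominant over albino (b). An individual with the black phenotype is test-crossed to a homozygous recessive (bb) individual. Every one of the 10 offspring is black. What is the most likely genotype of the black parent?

Test cross: ? × bb
All offspring are black.
If the unknown parent were heterozygous (Bb), about half of 10 offspring would be albino; none are. The unknown parent is most likely homozygous dominant (BB).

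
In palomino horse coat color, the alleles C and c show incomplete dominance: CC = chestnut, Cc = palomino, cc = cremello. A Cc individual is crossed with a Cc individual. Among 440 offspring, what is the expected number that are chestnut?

Punnett square for Cc × Cc:
Offspring genotypes: 1 CC, 2 Cc, 1 cc
Phenotype counts: 1 chestnut, 2 palomino, 1 cremello
chestnut: 1 out of 4 → fraction 1/4
Expected count = 1/4 × 440 = 110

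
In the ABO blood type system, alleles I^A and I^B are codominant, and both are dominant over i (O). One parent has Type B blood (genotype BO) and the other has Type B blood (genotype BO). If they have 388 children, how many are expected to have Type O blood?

Cross: BO × BO
Possible offspring genotypes: 1 BB, 2 BO, 1 OO
Blood type counts: 3 Type B, 1 Type O
Probability of Type O: 1/4
Expected count = 1/4 × 388 = 97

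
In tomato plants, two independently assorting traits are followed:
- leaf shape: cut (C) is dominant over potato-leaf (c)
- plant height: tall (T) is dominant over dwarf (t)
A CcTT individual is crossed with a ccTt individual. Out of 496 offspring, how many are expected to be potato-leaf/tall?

Dihybrid cross CcTT × ccTt — consider each gene separately:
leaf shape: Cc × cc → 2 Cc, 2 cc → 2 C_ : 2 cc (out of 4)
plant height: TT × Tt → 2 TT, 2 Tt → 4 T_ (out of 4)
Combine (counts out of 4 × 4 = 16): cut/tall (C_T_) = 2×4 = 8; potato-leaf/tall (ccT_) = 2×4 = 8
Phenotype counts (out of 16): 8 cut/tall, 8 potato-leaf/tall
potato-leaf/tall: 8 out of 16 → fraction 1/2
Expected count = 1/2 × 496 = 248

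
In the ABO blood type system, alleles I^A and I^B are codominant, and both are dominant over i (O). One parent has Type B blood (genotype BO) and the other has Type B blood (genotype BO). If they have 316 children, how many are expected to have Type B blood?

Cross: BO × BO
Possible offspring genotypes: 1 BB, 2 BO, 1 OO
Blood type counts: 3 Type B, 1 Type O
Probability of Type B: 3/4
Expected count = 3/4 × 316 = 237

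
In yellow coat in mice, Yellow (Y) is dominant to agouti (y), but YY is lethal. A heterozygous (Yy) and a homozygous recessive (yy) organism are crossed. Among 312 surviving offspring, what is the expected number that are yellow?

Cross: Yy × yy
Punnett square offspring (before lethality): 2 Yy, 2 yy
No YY offspring are produced in this cross.
yellow: 2 out of 4 → fraction 1/2
Expected count = 1/2 × 312 = 156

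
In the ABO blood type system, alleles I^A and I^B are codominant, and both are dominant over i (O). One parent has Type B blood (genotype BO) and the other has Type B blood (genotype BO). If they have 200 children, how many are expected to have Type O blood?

Cross: BO × BO
Possible offspring genotypes: 1 BB, 2 BO, 1 OO
Blood type counts: 3 Type B, 1 Type O
Probability of Type O: 1/4
Expected count = 1/4 × 200 = 50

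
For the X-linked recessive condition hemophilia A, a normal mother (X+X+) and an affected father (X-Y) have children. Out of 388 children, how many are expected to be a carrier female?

Cross: X+X+ × X-Y
Offspring: 2 X+X-, 2 X+Y
Probability of a carrier female: 2/4 = 1/2
Expected count = 1/2 × 388 = 194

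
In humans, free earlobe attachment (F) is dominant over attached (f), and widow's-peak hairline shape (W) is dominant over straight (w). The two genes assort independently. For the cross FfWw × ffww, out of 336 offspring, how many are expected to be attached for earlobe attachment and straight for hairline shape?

Dihybrid cross FfWw × ffww — consider each gene separately:
earlobe attachment: Ff × ff → 2 Ff, 2 ff → 2 F_ : 2 ff (out of 4)
hairline shape: Ww × ww → 2 Ww, 2 ww → 2 W_ : 2 ww (out of 4)
Looking for: attached (ff) and straight (ww)
P(attached) = 2/4, P(straight) = 2/4
P(both) = 2/4 × 2/4 = 4/16 = 1/4
Expected count = 1/4 × 336 = 84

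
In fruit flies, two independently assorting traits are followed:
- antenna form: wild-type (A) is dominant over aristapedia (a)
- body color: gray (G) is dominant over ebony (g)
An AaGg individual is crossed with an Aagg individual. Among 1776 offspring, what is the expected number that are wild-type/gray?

Dihybrid cross AaGg × Aagg — consider each gene separately:
antenna form: Aa × Aa → 1 AA, 2 Aa, 1 aa → 3 A_ : 1 aa (out of 4)
body color: Gg × gg → 2 Gg, 2 gg → 2 G_ : 2 gg (out of 4)
Combine (counts out of 4 × 4 = 16): wild-type/gray (A_G_) = 3×2 = 6; wild-type/ebony (A_gg) = 3×2 = 6; aristapedia/gray (aaG_) = 1×2 = 2; aristapedia/ebony (aagg) = 1×2 = 2
Phenotype counts (out of 16): 6 wild-type/gray, 6 wild-type/ebony, 2 aristapedia/gray, 2 aristapedia/ebony
wild-type/gray: 6 out of 16 → fraction 3/8
Expected count = 3/8 × 1776 = 666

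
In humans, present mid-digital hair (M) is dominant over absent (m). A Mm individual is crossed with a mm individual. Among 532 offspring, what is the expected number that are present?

Punnett square for Mm × mm:
Offspring genotypes: 2 Mm, 2 mm
present: 2, absent: 2
present: 2 out of 4 → fraction 1/2
Expected count = 1/2 × 532 = 266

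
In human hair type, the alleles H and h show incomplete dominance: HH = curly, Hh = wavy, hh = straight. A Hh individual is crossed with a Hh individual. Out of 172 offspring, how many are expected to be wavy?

Punnett square for Hh × Hh:
Offspring genotypes: 1 HH, 2 Hh, 1 hh
Phenotype counts: 1 curly, 2 wavy, 1 straight
wavy: 2 out of 4 → fraction 1/2
Expected count = 1/2 × 172 = 86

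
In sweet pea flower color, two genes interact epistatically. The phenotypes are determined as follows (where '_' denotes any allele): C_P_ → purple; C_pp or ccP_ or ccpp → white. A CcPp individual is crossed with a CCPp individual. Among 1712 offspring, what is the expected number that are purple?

Cross: CcPp × CCPp — consider each gene separately:
C gene: Cc × CC → 2 CC, 2 Cc → 4 C_ (out of 4)
P gene: Pp × Pp → 1 PP, 2 Pp, 1 pp → 3 P_ : 1 pp (out of 4)
Genotype classes (out of 4 × 4 = 16): C_P_ = 4×3 = 12; C_pp = 4×1 = 4
Apply the phenotype rules: C_P_ (12) → purple; C_pp (4) → white
Phenotype counts (out of 16): 12 purple, 4 white
purple: 12 out of 16 → fraction 3/4
Expected count = 3/4 × 1712 = 1284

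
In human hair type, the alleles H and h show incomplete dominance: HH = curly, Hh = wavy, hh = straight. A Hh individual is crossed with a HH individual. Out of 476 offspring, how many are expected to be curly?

Punnett square for Hh × HH:
Offspring genotypes: 2 HH, 2 Hh
Phenotype counts: 2 curly, 2 wavy
curly: 2 out of 4 → fraction 1/2
Expected count = 1/2 × 476 = 238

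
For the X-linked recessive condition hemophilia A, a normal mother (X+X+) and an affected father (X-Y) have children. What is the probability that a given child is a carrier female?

Cross: X+X+ × X-Y
Offspring: 2 X+X-, 2 X+Y
Probability of a carrier female: 2/4 = 1/2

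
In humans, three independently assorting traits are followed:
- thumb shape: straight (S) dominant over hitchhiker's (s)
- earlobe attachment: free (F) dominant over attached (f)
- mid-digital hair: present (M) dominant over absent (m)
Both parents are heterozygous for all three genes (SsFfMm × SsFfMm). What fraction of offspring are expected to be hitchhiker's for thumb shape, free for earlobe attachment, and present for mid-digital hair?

Trihybrid cross: SsFfMm × SsFfMm
Each trait segregates independently with a 3:1 phenotypic ratio, so each gene contributes 3/4 (dominant) or 1/4 (recessive).
Target: hitchhiker's (thumb shape), free (earlobe attachment), present (mid-digital hair)
Probability = product of independent per-trait probabilities
= 1/4 × 3/4 × 3/4 = 9/64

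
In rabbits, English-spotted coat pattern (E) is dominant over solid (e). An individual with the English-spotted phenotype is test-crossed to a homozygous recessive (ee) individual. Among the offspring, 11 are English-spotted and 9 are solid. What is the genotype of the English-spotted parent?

Test cross: ? × ee
Offspring: 11 English-spotted, 9 solid — approximately 1:1.
A 1:1 ratio in a test cross indicates the unknown parent is heterozygous (Ee).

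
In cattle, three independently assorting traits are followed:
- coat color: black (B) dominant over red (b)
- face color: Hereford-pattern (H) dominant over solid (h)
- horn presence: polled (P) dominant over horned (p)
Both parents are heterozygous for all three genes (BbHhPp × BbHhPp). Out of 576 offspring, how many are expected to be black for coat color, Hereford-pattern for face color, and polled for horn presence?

Trihybrid cross: BbHhPp × BbHhPp
Each trait segregates independently with a 3:1 phenotypic ratio, so each gene contributes 3/4 (dominant) or 1/4 (recessive).
Target: black (coat color), Hereford-pattern (face color), polled (horn presence)
Probability = product of independent per-trait probabilities
= 3/4 × 3/4 × 3/4 = 27/64
Expected count = 27/64 × 576 = 243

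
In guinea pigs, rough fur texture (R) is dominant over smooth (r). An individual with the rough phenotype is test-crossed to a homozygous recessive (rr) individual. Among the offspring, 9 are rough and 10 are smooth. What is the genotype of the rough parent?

Test cross: ? × rr
Offspring: 9 rough, 10 smooth — approximately 1:1.
A 1:1 ratio in a test cross indicates the unknown parent is heterozygous (Rr).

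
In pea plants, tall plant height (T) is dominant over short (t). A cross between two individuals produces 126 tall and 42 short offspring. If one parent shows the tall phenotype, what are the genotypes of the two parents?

Observed offspring: 126 tall, 42 short
The observed ratio simplifies to 3:1. Short (tt) offspring appear, so each parent must contribute one t allele. The parent stated to show tall carries T, so it is Tt. The other parent is then either Tt or tt: Tt × tt would give a 1:1 split, whereas Tt × Tt gives 3:1 — matching the data. So both parents are heterozygous (Tt × Tt).
Parent genotypes: Tt × Tt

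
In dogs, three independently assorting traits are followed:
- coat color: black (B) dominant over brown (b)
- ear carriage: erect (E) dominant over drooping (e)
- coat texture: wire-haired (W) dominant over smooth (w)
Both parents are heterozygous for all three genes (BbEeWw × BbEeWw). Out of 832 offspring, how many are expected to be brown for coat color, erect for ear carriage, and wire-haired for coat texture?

Trihybrid cross: BbEeWw × BbEeWw
Each trait segregates independently with a 3:1 phenotypic ratio, so each gene contributes 3/4 (dominant) or 1/4 (recessive).
Target: brown (coat color), erect (ear carriage), wire-haired (coat texture)
Probability = product of independent per-trait probabilities
= 1/4 × 3/4 × 3/4 = 9/64
Expected count = 9/64 × 832 = 117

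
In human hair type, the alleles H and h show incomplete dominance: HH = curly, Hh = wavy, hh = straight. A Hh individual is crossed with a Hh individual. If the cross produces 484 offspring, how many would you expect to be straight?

Punnett square for Hh × Hh:
Offspring genotypes: 1 HH, 2 Hh, 1 hh
Phenotype counts: 1 curly, 2 wavy, 1 straight
straight: 1 out of 4 → fraction 1/4
Expected count = 1/4 × 484 = 121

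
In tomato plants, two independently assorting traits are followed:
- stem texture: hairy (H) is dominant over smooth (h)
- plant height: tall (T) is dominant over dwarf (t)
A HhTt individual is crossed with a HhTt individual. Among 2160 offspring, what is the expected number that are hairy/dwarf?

Dihybrid cross HhTt × HhTt — consider each gene separately:
stem texture: Hh × Hh → 1 HH, 2 Hh, 1 hh → 3 H_ : 1 hh (out of 4)
plant height: Tt × Tt → 1 TT, 2 Tt, 1 tt → 3 T_ : 1 tt (out of 4)
Combine (counts out of 4 × 4 = 16): hairy/tall (H_T_) = 3×3 = 9; hairy/dwarf (H_tt) = 3×1 = 3; smooth/tall (hhT_) = 1×3 = 3; smooth/dwarf (hhtt) = 1×1 = 1
Phenotype counts (out of 16): 9 hairy/tall, 3 hairy/dwarf, 3 smooth/tall, 1 smooth/dwarf
hairy/dwarf: 3 out of 16 → fraction 3/16
Expected count = 3/16 × 2160 = 405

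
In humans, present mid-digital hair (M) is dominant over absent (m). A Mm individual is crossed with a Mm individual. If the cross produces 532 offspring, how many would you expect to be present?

Punnett square for Mm × Mm:
Offspring genotypes: 1 MM, 2 Mm, 1 mm
present: 3, absent: 1
present: 3 out of 4 → fraction 3/4
Expected count = 3/4 × 532 = 399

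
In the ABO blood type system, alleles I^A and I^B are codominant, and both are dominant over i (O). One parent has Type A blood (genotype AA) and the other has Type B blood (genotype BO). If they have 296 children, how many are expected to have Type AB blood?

Cross: AA × BO
Possible offspring genotypes: 2 AB, 2 AO
Blood type counts: 2 Type AB, 2 Type A
Probability of Type AB: 2/4 = 1/2
Expected count = 1/2 × 296 = 148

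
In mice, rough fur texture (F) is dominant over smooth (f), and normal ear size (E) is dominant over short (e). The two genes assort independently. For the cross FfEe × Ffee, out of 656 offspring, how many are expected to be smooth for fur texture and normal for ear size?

Dihybrid cross FfEe × Ffee — consider each gene separately:
fur texture: Ff × Ff → 1 FF, 2 Ff, 1 ff → 3 F_ : 1 ff (out of 4)
ear size: Ee × ee → 2 Ee, 2 ee → 2 E_ : 2 ee (out of 4)
Looking for: smooth (ff) and normal (E_)
P(smooth) = 1/4, P(normal) = 2/4
P(both) = 1/4 × 2/4 = 2/16 = 1/8
Expected count = 1/8 × 656 = 82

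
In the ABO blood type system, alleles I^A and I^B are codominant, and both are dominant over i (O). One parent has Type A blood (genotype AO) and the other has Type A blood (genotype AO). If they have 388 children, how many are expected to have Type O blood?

Cross: AO × AO
Possible offspring genotypes: 1 AA, 2 AO, 1 OO
Blood type counts: 3 Type A, 1 Type O
Probability of Type O: 1/4
Expected count = 1/4 × 388 = 97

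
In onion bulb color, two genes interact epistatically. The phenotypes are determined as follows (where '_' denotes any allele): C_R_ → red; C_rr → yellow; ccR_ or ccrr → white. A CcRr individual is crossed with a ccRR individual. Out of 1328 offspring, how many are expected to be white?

Cross: CcRr × ccRR — consider each gene separately:
C gene: Cc × cc → 2 Cc, 2 cc → 2 C_ : 2 cc (out of 4)
R gene: Rr × RR → 2 RR, 2 Rr → 4 R_ (out of 4)
Genotype classes (out of 4 × 4 = 16): C_R_ = 2×4 = 8; ccR_ = 2×4 = 8
Apply the phenotype rules: C_R_ (8) → red; ccR_ (8) → white
Phenotype counts (out of 16): 8 red, 8 white
white: 8 out of 16 → fraction 1/2
Expected count = 1/2 × 1328 = 664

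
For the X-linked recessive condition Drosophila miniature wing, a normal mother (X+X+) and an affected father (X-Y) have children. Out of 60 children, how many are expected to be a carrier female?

Cross: X+X+ × X-Y
Offspring: 2 X+X-, 2 X+Y
Probability of a carrier female: 2/4 = 1/2
Expected count = 1/2 × 60 = 30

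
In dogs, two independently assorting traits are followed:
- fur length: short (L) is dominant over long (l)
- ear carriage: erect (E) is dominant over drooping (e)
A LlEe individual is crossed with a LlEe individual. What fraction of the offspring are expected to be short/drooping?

Dihybrid cross LlEe × LlEe — consider each gene separately:
fur length: Ll × Ll → 1 LL, 2 Ll, 1 ll → 3 L_ : 1 ll (out of 4)
ear carriage: Ee × Ee → 1 EE, 2 Ee, 1 ee → 3 E_ : 1 ee (out of 4)
Combine (counts out of 4 × 4 = 16): short/erect (L_E_) = 3×3 = 9; short/drooping (L_ee) = 3×1 = 3; long/erect (llE_) = 1×3 = 3; long/drooping (llee) = 1×1 = 1
Phenotype counts (out of 16): 9 short/erect, 3 short/drooping, 3 long/erect, 1 long/drooping
short/drooping: 3 out of 16
Probability: 3/16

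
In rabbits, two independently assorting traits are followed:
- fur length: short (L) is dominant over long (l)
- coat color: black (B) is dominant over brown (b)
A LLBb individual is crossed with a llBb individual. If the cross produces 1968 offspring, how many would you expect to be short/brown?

Dihybrid cross LLBb × llBb — consider each gene separately:
fur length: LL × ll → 4 Ll → 4 L_ (out of 4)
coat color: Bb × Bb → 1 BB, 2 Bb, 1 bb → 3 B_ : 1 bb (out of 4)
Combine (counts out of 4 × 4 = 16): short/black (L_B_) = 4×3 = 12; short/brown (L_bb) = 4×1 = 4
Phenotype counts (out of 16): 12 short/black, 4 short/brown
short/brown: 4 out of 16 → fraction 1/4
Expected count = 1/4 × 1968 = 492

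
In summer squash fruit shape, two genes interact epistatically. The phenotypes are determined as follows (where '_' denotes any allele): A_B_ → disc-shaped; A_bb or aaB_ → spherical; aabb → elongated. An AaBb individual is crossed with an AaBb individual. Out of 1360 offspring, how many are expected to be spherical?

Cross: AaBb × AaBb — consider each gene separately:
A gene: Aa × Aa → 1 AA, 2 Aa, 1 aa → 3 A_ : 1 aa (out of 4)
B gene: Bb × Bb → 1 BB, 2 Bb, 1 bb → 3 B_ : 1 bb (out of 4)
Genotype classes (out of 4 × 4 = 16): A_B_ = 3×3 = 9; A_bb = 3×1 = 3; aaB_ = 1×3 = 3; aabb = 1×1 = 1
Apply the phenotype rules: A_B_ (9) → disc-shaped; A_bb (3) + aaB_ (3) → spherical; aabb (1) → elongated
Phenotype counts (out of 16): 9 disc-shaped, 6 spherical, 1 elongated
spherical: 6 out of 16 → fraction 3/8
Expected count = 3/8 × 1360 = 510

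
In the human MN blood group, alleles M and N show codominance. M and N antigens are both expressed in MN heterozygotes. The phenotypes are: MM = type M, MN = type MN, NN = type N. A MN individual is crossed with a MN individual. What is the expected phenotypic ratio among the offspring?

Punnett square for MN × MN:
Offspring genotypes: 1 MM, 2 MN, 1 NN
Phenotype counts: 1 type M, 2 type MN, 1 type N
Ratio: 1 type M : 2 type MN : 1 type N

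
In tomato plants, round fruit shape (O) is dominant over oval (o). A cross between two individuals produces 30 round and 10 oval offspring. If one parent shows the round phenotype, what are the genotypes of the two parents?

Observed offspring: 30 round, 10 oval
The observed ratio simplifies to 3:1. Oval (oo) offspring appear, so each parent must contribute one o allele. The parent stated to show round carries O, so it is Oo. The other parent is then either Oo or oo: Oo × oo would give a 1:1 split, whereas Oo × Oo gives 3:1 — matching the data. So both parents are heterozygous (Oo × Oo).
Parent genotypes: Oo × Oo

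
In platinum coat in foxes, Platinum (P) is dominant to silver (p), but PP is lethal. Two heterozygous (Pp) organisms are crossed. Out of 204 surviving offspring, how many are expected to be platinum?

Cross: Pp × Pp
Punnett square offspring (before lethality): 1 PP, 2 Pp, 1 pp
The PP genotype is lethal (embryos die); surviving offspring: 2 Pp, 1 pp
platinum: 2 out of 3 → fraction 2/3
Expected count = 2/3 × 204 = 136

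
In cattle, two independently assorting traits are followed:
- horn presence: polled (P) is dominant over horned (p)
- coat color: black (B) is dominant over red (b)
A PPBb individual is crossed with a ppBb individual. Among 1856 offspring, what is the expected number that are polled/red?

Dihybrid cross PPBb × ppBb — consider each gene separately:
horn presence: PP × pp → 4 Pp → 4 P_ (out of 4)
coat color: Bb × Bb → 1 BB, 2 Bb, 1 bb → 3 B_ : 1 bb (out of 4)
Combine (counts out of 4 × 4 = 16): polled/black (P_B_) = 4×3 = 12; polled/red (P_bb) = 4×1 = 4
Phenotype counts (out of 16): 12 polled/black, 4 polled/red
polled/red: 4 out of 16 → fraction 1/4
Expected count = 1/4 × 1856 = 464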